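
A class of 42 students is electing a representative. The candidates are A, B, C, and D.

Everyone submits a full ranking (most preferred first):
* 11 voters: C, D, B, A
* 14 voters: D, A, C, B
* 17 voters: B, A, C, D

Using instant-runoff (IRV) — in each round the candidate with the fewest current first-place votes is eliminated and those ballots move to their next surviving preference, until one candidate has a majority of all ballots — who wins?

D

Round 1: A 0, B 17, C 11, D 14. A eliminated.
Round 2: B 17, C 11, D 14. C eliminated.
Round 3: B 17, D 25. D has a majority (≥22).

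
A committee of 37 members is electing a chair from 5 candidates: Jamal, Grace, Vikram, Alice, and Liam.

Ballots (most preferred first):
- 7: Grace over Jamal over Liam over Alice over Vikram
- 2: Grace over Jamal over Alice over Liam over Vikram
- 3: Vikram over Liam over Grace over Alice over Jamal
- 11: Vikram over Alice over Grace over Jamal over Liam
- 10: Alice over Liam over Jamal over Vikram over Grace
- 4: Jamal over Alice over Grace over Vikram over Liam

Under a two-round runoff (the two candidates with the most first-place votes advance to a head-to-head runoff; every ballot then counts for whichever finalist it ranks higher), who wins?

Alice

Round 1 first-place votes: Jamal 4, Grace 9, Vikram 14, Alice 10, Liam 0. Vikram and Alice advance.
Runoff: Vikram is ranked above Alice on 14 ballots, Alice above Vikram on 23.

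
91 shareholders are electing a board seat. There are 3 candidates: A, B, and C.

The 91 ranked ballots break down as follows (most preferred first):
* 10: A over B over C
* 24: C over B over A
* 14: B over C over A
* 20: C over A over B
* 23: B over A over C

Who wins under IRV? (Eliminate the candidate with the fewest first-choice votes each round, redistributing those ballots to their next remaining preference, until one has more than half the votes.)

B

Round 1: A 10, B 37, C 44. A eliminated.
Round 2: B 47, C 44. B has a majority (≥46).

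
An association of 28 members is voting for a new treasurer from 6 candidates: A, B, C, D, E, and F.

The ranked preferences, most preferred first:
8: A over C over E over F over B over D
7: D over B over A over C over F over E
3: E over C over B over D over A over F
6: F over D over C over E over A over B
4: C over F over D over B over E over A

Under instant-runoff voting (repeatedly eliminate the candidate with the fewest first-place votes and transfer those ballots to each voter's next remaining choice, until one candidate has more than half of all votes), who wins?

Round 1: A 8, B 0, C 4, D 7, E 3, F 6. B eliminated.
Round 2: A 8, C 4, D 7, E 3, F 6. E eliminated.
Round 3: A 8, C 7, D 7, F 6. F eliminated.
Round 4: A 8, C 7, D 13. C eliminated.
Round 5: A 8, D 20. D has a majority (≥15).

D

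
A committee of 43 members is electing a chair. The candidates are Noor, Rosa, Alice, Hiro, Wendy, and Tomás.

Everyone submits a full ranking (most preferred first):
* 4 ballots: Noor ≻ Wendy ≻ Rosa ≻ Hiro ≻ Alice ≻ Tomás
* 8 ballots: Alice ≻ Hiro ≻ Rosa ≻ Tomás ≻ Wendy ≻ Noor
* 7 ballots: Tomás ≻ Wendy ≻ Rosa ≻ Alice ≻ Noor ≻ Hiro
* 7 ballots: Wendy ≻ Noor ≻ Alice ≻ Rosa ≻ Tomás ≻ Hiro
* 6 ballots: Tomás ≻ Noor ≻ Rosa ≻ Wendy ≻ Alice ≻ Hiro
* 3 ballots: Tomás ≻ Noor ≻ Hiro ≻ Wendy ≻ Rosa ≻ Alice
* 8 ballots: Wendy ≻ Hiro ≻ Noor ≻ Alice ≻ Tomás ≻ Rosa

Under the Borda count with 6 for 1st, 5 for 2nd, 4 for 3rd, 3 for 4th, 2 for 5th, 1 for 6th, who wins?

Wendy

Noor: 4×6 + 8×1 + 7×2 + 7×5 + 6×5 + 3×5 + 8×4 = 158
Rosa: 4×4 + 8×4 + 7×4 + 7×3 + 6×4 + 3×2 + 8×1 = 135
Alice: 4×2 + 8×6 + 7×3 + 7×4 + 6×2 + 3×1 + 8×3 = 144
Hiro: 4×3 + 8×5 + 7×1 + 7×1 + 6×1 + 3×4 + 8×5 = 124
Wendy: 4×5 + 8×2 + 7×5 + 7×6 + 6×3 + 3×3 + 8×6 = 188
Tomás: 4×1 + 8×3 + 7×6 + 7×2 + 6×6 + 3×6 + 8×2 = 154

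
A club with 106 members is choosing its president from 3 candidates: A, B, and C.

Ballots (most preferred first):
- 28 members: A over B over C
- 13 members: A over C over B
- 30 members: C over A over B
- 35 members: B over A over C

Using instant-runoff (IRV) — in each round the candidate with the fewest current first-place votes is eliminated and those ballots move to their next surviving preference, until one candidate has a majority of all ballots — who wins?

Round 1: A 41, B 35, C 30. C eliminated.
Round 2: A 71, B 35. A has a majority (≥54).

A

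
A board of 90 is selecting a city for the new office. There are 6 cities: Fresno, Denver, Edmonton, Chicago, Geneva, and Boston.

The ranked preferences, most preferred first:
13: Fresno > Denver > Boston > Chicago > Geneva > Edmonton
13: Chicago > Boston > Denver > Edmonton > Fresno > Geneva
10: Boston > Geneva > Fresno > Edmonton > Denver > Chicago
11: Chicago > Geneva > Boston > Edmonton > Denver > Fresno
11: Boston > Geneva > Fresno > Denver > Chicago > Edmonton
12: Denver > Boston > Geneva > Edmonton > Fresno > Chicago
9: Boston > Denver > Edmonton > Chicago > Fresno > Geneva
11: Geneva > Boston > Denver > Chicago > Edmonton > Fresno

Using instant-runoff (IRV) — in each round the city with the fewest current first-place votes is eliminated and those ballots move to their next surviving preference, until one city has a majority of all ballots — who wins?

Boston

Round 1: Fresno 13, Denver 12, Edmonton 0, Chicago 24, Geneva 11, Boston 30. Edmonton eliminated.
Round 2: Fresno 13, Denver 12, Chicago 24, Geneva 11, Boston 30. Geneva eliminated.
Round 3: Fresno 13, Denver 12, Chicago 24, Boston 41. Denver eliminated.
Round 4: Fresno 13, Chicago 24, Boston 53. Boston has a majority (≥46).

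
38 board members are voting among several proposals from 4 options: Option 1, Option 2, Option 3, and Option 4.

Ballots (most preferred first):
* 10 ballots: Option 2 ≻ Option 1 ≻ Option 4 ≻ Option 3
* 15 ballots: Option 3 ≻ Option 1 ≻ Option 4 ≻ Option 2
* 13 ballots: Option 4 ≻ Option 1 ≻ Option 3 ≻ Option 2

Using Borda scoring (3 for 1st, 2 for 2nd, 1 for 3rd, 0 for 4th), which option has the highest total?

Option 1: 10×2 + 15×2 + 13×2 = 76
Option 2: 10×3 + 15×0 + 13×0 = 30
Option 3: 10×0 + 15×3 + 13×1 = 58
Option 4: 10×1 + 15×1 + 13×3 = 64

Option 1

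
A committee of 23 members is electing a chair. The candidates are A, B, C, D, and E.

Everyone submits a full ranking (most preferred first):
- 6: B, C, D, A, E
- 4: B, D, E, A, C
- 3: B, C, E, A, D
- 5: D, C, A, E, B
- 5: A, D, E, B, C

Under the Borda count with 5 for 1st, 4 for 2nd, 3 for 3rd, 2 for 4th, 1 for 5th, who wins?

D

A: 6×2 + 4×2 + 3×2 + 5×3 + 5×5 = 66
B: 6×5 + 4×5 + 3×5 + 5×1 + 5×2 = 80
C: 6×4 + 4×1 + 3×4 + 5×4 + 5×1 = 65
D: 6×3 + 4×4 + 3×1 + 5×5 + 5×4 = 82
E: 6×1 + 4×3 + 3×3 + 5×2 + 5×3 = 52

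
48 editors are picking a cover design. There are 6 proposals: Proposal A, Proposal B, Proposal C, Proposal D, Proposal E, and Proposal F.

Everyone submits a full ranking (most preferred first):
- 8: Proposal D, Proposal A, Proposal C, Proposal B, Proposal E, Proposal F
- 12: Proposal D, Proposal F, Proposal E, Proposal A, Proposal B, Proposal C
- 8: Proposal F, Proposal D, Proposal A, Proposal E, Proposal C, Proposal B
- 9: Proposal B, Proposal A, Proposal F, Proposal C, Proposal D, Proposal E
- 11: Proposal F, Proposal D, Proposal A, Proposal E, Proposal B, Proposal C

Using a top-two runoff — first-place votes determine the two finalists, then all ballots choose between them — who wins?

Proposal F

Round 1 first-place votes: Proposal A 0, Proposal B 9, Proposal C 0, Proposal D 20, Proposal E 0, Proposal F 19. Proposal D and Proposal F advance.
Runoff: Proposal D is ranked above Proposal F on 20 ballots, Proposal F above Proposal D on 28.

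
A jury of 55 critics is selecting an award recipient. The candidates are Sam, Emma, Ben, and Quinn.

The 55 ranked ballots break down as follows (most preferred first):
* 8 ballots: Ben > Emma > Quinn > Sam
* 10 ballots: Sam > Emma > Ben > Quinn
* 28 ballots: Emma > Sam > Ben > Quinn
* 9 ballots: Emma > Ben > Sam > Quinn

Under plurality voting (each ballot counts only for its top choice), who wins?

First-place votes: Sam 10, Emma 37, Ben 8, Quinn 0.

Emma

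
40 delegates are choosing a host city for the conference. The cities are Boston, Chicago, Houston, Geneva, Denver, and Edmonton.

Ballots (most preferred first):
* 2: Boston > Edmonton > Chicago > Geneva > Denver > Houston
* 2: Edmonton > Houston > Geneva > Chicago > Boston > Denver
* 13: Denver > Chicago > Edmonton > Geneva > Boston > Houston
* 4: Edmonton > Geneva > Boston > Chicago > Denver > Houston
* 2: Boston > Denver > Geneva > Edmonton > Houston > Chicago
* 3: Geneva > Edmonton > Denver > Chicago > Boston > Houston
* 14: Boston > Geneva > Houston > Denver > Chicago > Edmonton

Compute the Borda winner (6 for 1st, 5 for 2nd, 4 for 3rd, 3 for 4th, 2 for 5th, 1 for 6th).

Geneva

Boston: 2×6 + 2×2 + 13×2 + 4×4 + 2×6 + 3×2 + 14×6 = 160
Chicago: 2×4 + 2×3 + 13×5 + 4×3 + 2×1 + 3×3 + 14×2 = 130
Houston: 2×1 + 2×5 + 13×1 + 4×1 + 2×2 + 3×1 + 14×4 = 92
Geneva: 2×3 + 2×4 + 13×3 + 4×5 + 2×4 + 3×6 + 14×5 = 169
Denver: 2×2 + 2×1 + 13×6 + 4×2 + 2×5 + 3×4 + 14×3 = 156
Edmonton: 2×5 + 2×6 + 13×4 + 4×6 + 2×3 + 3×5 + 14×1 = 133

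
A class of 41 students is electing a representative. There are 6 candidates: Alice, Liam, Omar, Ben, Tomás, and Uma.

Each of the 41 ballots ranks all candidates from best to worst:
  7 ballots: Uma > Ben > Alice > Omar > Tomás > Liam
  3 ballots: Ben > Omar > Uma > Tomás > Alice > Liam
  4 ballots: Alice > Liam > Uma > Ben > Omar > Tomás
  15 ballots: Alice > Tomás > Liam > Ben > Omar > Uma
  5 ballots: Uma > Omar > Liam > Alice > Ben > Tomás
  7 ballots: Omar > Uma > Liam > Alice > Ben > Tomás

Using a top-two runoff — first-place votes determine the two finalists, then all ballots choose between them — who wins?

Uma

Round 1 first-place votes: Alice 19, Liam 0, Omar 7, Ben 3, Tomás 0, Uma 12. Alice and Uma advance.
Runoff: Alice is ranked above Uma on 19 ballots, Uma above Alice on 22.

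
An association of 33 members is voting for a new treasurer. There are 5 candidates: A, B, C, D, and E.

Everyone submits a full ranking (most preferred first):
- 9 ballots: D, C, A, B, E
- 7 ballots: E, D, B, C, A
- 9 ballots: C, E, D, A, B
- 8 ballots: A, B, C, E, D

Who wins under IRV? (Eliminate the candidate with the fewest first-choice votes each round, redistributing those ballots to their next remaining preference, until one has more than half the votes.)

C

Round 1: A 8, B 0, C 9, D 9, E 7. B eliminated.
Round 2: A 8, C 9, D 9, E 7. E eliminated.
Round 3: A 8, C 9, D 16. A eliminated.
Round 4: C 17, D 16. C has a majority (≥17).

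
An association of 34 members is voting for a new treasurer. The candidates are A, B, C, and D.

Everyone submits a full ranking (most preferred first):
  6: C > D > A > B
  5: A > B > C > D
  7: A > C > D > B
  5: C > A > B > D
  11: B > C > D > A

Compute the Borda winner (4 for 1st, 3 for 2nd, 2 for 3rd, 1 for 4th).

C

A: 6×2 + 5×4 + 7×4 + 5×3 + 11×1 = 86
B: 6×1 + 5×3 + 7×1 + 5×2 + 11×4 = 82
C: 6×4 + 5×2 + 7×3 + 5×4 + 11×3 = 108
D: 6×3 + 5×1 + 7×2 + 5×1 + 11×2 = 64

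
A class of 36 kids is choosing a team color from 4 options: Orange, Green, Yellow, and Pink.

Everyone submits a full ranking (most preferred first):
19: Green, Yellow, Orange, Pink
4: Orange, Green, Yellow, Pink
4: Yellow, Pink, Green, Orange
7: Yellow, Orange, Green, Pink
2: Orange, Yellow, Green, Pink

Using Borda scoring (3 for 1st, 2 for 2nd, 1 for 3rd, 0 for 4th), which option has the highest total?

Yellow

Orange: 19×1 + 4×3 + 4×0 + 7×2 + 2×3 = 51
Green: 19×3 + 4×2 + 4×1 + 7×1 + 2×1 = 78
Yellow: 19×2 + 4×1 + 4×3 + 7×3 + 2×2 = 79
Pink: 19×0 + 4×0 + 4×2 + 7×0 + 2×0 = 8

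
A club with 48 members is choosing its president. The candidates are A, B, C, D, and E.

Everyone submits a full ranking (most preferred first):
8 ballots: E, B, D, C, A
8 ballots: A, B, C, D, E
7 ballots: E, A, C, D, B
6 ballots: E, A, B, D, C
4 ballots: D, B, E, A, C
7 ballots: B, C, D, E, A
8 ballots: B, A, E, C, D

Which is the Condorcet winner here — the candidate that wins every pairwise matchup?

B

B vs A: 27–21
B vs C: 41–7
B vs D: 37–11
B vs E: 27–21
B beats every other candidate.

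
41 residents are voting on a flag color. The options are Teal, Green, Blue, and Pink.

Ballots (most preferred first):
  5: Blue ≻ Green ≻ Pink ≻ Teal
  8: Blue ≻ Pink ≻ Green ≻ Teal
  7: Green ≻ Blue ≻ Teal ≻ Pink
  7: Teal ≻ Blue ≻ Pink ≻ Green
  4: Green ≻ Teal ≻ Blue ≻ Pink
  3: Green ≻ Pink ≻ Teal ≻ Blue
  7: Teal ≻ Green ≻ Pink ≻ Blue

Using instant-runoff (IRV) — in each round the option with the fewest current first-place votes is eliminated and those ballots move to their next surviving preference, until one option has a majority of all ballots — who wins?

Round 1: Teal 14, Green 14, Blue 13, Pink 0. Pink eliminated.
Round 2: Teal 14, Green 14, Blue 13. Blue eliminated.
Round 3: Teal 14, Green 27. Green has a majority (≥21).

Green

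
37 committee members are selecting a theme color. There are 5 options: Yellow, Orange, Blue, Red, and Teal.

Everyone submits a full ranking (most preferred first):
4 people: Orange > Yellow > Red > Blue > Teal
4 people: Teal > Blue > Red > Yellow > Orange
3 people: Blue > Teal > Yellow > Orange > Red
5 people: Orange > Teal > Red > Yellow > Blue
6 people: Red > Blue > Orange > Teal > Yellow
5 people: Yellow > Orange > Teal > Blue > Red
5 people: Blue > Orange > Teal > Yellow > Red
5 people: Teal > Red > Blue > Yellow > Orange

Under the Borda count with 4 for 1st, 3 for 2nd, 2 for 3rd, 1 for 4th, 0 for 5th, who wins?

Teal

Yellow: 4×3 + 4×1 + 3×2 + 5×1 + 6×0 + 5×4 + 5×1 + 5×1 = 57
Orange: 4×4 + 4×0 + 3×1 + 5×4 + 6×2 + 5×3 + 5×3 + 5×0 = 81
Blue: 4×1 + 4×3 + 3×4 + 5×0 + 6×3 + 5×1 + 5×4 + 5×2 = 81
Red: 4×2 + 4×2 + 3×0 + 5×2 + 6×4 + 5×0 + 5×0 + 5×3 = 65
Teal: 4×0 + 4×4 + 3×3 + 5×3 + 6×1 + 5×2 + 5×2 + 5×4 = 86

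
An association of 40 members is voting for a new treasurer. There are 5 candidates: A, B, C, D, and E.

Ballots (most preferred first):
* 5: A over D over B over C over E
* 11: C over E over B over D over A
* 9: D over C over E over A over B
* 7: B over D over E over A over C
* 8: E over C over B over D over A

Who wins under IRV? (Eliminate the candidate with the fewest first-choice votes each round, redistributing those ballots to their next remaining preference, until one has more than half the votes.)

Round 1: A 5, B 7, C 11, D 9, E 8. A eliminated.
Round 2: B 7, C 11, D 14, E 8. B eliminated.
Round 3: C 11, D 21, E 8. D has a majority (≥21).

D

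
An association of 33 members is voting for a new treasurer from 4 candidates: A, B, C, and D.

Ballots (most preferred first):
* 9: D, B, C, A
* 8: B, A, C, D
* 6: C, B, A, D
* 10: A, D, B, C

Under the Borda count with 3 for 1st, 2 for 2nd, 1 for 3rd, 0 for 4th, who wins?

A: 9×0 + 8×2 + 6×1 + 10×3 = 52
B: 9×2 + 8×3 + 6×2 + 10×1 = 64
C: 9×1 + 8×1 + 6×3 + 10×0 = 35
D: 9×3 + 8×0 + 6×0 + 10×2 = 47

B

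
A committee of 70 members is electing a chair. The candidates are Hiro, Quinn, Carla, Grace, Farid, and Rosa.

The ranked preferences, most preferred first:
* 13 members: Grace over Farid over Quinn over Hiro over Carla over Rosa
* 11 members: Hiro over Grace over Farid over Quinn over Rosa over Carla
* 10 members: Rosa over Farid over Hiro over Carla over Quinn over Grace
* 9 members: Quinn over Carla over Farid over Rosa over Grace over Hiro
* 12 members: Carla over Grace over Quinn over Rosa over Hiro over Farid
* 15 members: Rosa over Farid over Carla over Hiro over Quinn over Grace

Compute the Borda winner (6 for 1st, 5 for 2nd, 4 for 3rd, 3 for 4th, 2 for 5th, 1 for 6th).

Hiro: 13×3 + 11×6 + 10×4 + 9×1 + 12×2 + 15×3 = 223
Quinn: 13×4 + 11×3 + 10×2 + 9×6 + 12×4 + 15×2 = 237
Carla: 13×2 + 11×1 + 10×3 + 9×5 + 12×6 + 15×4 = 244
Grace: 13×6 + 11×5 + 10×1 + 9×2 + 12×5 + 15×1 = 236
Farid: 13×5 + 11×4 + 10×5 + 9×4 + 12×1 + 15×5 = 282
Rosa: 13×1 + 11×2 + 10×6 + 9×3 + 12×3 + 15×6 = 248

Farid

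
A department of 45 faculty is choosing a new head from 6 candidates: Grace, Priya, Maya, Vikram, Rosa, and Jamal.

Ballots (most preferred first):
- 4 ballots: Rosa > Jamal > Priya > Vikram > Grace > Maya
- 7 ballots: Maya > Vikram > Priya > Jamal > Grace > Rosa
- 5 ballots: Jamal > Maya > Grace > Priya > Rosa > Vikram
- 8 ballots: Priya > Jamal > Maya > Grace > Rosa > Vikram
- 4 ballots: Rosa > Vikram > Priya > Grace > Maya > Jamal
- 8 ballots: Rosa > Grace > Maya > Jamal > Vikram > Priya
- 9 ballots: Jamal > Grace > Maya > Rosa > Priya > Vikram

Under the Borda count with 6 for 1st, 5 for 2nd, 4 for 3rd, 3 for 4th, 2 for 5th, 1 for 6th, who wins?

Jamal

Grace: 4×2 + 7×2 + 5×4 + 8×3 + 4×3 + 8×5 + 9×5 = 163
Priya: 4×4 + 7×4 + 5×3 + 8×6 + 4×4 + 8×1 + 9×2 = 149
Maya: 4×1 + 7×6 + 5×5 + 8×4 + 4×2 + 8×4 + 9×4 = 179
Vikram: 4×3 + 7×5 + 5×1 + 8×1 + 4×5 + 8×2 + 9×1 = 105
Rosa: 4×6 + 7×1 + 5×2 + 8×2 + 4×6 + 8×6 + 9×3 = 156
Jamal: 4×5 + 7×3 + 5×6 + 8×5 + 4×1 + 8×3 + 9×6 = 193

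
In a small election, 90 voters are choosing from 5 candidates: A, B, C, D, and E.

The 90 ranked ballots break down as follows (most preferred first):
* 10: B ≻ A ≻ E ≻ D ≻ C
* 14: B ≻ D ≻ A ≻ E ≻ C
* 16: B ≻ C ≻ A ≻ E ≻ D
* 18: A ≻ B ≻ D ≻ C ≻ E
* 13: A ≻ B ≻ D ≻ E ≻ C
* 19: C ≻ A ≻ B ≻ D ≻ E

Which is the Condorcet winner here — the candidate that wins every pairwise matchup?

A vs B: 50–40
A vs C: 55–35
A vs D: 76–14
A vs E: 90–0
A beats every other candidate.

A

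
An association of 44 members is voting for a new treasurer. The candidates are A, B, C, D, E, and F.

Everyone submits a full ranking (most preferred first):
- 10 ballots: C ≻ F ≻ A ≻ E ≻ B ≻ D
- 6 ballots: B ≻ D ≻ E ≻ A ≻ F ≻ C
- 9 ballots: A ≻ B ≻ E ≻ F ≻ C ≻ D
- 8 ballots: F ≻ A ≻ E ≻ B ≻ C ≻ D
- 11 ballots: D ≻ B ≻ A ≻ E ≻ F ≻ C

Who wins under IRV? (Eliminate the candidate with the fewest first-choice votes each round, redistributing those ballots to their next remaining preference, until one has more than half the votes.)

Round 1: A 9, B 6, C 10, D 11, E 0, F 8. E eliminated.
Round 2: A 9, B 6, C 10, D 11, F 8. B eliminated.
Round 3: A 9, C 10, D 17, F 8. F eliminated.
Round 4: A 17, C 10, D 17. C eliminated.
Round 5: A 27, D 17. A has a majority (≥23).

A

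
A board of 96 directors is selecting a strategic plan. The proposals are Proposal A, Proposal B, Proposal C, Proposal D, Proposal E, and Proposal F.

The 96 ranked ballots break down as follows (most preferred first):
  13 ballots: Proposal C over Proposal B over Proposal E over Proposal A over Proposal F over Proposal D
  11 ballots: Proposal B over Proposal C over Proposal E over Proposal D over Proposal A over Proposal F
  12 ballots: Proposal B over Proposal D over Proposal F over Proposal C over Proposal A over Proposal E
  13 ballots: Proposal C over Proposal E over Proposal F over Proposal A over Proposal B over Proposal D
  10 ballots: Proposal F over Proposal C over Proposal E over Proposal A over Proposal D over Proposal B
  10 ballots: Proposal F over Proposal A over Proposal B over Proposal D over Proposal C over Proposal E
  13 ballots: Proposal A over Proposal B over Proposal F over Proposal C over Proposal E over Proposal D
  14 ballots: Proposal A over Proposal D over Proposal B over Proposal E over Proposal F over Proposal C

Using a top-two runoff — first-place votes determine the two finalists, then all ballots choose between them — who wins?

Round 1 first-place votes: Proposal A 27, Proposal B 23, Proposal C 26, Proposal D 0, Proposal E 0, Proposal F 20. Proposal A and Proposal C advance.
Runoff: Proposal A is ranked above Proposal C on 37 ballots, Proposal C above Proposal A on 59.

Proposal C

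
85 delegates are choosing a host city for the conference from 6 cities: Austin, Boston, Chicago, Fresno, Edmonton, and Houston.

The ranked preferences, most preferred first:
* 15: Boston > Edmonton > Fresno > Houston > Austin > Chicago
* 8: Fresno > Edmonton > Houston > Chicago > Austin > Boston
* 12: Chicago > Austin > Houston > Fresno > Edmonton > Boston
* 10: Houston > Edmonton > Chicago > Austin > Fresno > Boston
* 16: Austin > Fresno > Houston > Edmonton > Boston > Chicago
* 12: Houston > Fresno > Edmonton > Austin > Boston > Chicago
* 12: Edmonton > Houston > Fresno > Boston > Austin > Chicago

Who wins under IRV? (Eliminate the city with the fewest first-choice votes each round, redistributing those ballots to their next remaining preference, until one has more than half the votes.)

Edmonton

Round 1: Austin 16, Boston 15, Chicago 12, Fresno 8, Edmonton 12, Houston 22. Fresno eliminated.
Round 2: Austin 16, Boston 15, Chicago 12, Edmonton 20, Houston 22. Chicago eliminated.
Round 3: Austin 28, Boston 15, Edmonton 20, Houston 22. Boston eliminated.
Round 4: Austin 28, Edmonton 35, Houston 22. Houston eliminated.
Round 5: Austin 28, Edmonton 57. Edmonton has a majority (≥43).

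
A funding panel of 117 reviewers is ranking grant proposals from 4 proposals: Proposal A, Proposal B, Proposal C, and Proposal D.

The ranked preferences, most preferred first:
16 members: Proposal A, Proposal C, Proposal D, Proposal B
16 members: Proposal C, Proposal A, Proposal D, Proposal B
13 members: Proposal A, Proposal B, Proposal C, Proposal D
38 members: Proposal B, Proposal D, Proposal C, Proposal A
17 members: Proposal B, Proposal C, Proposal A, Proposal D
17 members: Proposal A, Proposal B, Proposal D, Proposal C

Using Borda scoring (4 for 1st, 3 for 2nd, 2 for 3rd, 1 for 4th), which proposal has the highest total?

Proposal A: 16×4 + 16×3 + 13×4 + 38×1 + 17×2 + 17×4 = 304
Proposal B: 16×1 + 16×1 + 13×3 + 38×4 + 17×4 + 17×3 = 342
Proposal C: 16×3 + 16×4 + 13×2 + 38×2 + 17×3 + 17×1 = 282
Proposal D: 16×2 + 16×2 + 13×1 + 38×3 + 17×1 + 17×2 = 242

Proposal B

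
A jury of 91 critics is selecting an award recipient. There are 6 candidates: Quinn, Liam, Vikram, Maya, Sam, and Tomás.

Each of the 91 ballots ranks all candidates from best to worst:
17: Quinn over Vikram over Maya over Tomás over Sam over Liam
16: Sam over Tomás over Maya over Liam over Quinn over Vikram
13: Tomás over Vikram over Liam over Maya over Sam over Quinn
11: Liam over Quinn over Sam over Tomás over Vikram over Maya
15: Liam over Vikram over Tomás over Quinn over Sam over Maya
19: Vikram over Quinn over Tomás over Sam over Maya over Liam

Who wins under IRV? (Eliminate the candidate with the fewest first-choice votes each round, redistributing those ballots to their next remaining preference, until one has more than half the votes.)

Vikram

Round 1: Quinn 17, Liam 26, Vikram 19, Maya 0, Sam 16, Tomás 13. Maya eliminated.
Round 2: Quinn 17, Liam 26, Vikram 19, Sam 16, Tomás 13. Tomás eliminated.
Round 3: Quinn 17, Liam 26, Vikram 32, Sam 16. Sam eliminated.
Round 4: Quinn 17, Liam 42, Vikram 32. Quinn eliminated.
Round 5: Liam 42, Vikram 49. Vikram has a majority (≥46).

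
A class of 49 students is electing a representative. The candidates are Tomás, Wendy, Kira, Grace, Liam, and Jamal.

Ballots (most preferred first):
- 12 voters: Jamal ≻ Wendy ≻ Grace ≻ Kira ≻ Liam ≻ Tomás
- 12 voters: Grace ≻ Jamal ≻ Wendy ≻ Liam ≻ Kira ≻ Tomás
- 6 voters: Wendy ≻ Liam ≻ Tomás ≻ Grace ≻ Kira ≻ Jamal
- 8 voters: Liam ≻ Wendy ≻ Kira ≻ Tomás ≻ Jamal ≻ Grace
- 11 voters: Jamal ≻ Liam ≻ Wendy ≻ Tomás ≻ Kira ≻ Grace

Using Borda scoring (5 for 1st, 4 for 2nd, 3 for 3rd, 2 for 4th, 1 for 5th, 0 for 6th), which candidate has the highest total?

Wendy

Tomás: 12×0 + 12×0 + 6×3 + 8×2 + 11×2 = 56
Wendy: 12×4 + 12×3 + 6×5 + 8×4 + 11×3 = 179
Kira: 12×2 + 12×1 + 6×1 + 8×3 + 11×1 = 77
Grace: 12×3 + 12×5 + 6×2 + 8×0 + 11×0 = 108
Liam: 12×1 + 12×2 + 6×4 + 8×5 + 11×4 = 144
Jamal: 12×5 + 12×4 + 6×0 + 8×1 + 11×5 = 171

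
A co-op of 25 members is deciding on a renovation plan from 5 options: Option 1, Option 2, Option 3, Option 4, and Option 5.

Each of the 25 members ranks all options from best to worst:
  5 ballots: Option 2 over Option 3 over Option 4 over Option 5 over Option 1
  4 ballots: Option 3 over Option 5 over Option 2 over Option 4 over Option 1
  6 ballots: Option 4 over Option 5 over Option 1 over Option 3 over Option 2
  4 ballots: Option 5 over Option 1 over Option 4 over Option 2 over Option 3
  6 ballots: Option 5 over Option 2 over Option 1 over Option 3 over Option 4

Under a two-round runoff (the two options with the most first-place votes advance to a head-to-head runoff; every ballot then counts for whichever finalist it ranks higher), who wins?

Round 1 first-place votes: Option 1 0, Option 2 5, Option 3 4, Option 4 6, Option 5 10. Option 5 and Option 4 advance.
Runoff: Option 5 is ranked above Option 4 on 14 ballots, Option 4 above Option 5 on 11.

Option 5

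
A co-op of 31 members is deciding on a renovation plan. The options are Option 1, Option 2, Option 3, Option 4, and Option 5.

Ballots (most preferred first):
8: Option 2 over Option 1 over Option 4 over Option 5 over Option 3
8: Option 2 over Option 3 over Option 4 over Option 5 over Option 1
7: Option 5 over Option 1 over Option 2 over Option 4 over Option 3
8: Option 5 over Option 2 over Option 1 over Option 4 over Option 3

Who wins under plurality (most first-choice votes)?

Option 2

First-place votes: Option 1 0, Option 2 16, Option 3 0, Option 4 0, Option 5 15.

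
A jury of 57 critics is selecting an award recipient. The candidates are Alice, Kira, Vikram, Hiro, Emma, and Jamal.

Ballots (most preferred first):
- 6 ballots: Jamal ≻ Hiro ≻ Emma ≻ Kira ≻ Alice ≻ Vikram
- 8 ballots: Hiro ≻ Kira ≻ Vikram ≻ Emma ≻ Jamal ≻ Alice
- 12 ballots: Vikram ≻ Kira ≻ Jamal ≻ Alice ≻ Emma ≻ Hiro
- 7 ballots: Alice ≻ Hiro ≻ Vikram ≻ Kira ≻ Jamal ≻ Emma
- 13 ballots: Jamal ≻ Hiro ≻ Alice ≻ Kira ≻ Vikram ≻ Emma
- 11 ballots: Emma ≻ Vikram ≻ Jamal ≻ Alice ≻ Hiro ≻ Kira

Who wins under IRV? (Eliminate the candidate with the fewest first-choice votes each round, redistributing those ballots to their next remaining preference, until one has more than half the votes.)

Vikram

Round 1: Alice 7, Kira 0, Vikram 12, Hiro 8, Emma 11, Jamal 19. Kira eliminated.
Round 2: Alice 7, Vikram 12, Hiro 8, Emma 11, Jamal 19. Alice eliminated.
Round 3: Vikram 12, Hiro 15, Emma 11, Jamal 19. Emma eliminated.
Round 4: Vikram 23, Hiro 15, Jamal 19. Hiro eliminated.
Round 5: Vikram 38, Jamal 19. Vikram has a majority (≥29).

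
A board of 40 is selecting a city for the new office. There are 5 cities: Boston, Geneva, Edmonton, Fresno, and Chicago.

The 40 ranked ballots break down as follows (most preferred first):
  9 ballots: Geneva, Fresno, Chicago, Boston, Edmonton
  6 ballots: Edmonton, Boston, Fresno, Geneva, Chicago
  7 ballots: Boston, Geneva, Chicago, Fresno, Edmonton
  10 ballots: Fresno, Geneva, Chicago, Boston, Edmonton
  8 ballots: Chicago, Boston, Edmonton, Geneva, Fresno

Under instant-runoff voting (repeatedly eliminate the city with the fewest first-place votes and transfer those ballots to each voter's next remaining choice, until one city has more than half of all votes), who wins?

Boston

Round 1: Boston 7, Geneva 9, Edmonton 6, Fresno 10, Chicago 8. Edmonton eliminated.
Round 2: Boston 13, Geneva 9, Fresno 10, Chicago 8. Chicago eliminated.
Round 3: Boston 21, Geneva 9, Fresno 10. Boston has a majority (≥21).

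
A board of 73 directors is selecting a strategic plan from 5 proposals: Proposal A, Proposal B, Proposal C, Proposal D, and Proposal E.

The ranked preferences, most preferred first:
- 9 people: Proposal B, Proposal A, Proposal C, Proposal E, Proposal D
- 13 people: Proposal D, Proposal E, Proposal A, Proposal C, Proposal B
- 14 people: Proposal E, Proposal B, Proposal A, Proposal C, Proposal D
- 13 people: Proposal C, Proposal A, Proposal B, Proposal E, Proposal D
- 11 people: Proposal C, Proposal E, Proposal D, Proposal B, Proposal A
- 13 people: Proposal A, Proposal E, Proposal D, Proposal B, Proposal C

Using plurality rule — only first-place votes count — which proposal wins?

First-place votes: Proposal A 13, Proposal B 9, Proposal C 24, Proposal D 13, Proposal E 14.

Proposal C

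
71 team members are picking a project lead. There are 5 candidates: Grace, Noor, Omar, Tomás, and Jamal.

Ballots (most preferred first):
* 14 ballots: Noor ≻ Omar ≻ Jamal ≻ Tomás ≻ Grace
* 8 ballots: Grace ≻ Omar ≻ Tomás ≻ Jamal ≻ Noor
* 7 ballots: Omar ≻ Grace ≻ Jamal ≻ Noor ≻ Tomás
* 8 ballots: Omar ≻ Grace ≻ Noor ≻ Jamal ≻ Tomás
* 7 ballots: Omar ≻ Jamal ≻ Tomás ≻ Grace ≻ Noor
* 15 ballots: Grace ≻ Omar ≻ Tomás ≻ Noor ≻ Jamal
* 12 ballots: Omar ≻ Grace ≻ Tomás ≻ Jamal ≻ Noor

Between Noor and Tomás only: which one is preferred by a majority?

Tomás

Noor is ranked above Tomás on 29 ballots; Tomás above Noor on 42.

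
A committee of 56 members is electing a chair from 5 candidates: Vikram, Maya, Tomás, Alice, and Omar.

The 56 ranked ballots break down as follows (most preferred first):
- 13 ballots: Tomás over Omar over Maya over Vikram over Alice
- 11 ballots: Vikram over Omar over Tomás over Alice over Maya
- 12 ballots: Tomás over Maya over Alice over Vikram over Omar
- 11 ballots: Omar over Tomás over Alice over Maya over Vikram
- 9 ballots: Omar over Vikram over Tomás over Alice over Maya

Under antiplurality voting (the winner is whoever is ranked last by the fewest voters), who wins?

Last-place votes: Vikram 11, Maya 20, Tomás 0, Alice 13, Omar 12.

Tomás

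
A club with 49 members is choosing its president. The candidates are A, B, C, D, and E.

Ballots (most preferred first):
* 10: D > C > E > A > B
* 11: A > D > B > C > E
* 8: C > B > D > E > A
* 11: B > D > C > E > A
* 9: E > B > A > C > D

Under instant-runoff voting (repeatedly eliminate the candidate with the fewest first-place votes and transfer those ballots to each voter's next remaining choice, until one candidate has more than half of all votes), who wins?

B

Round 1: A 11, B 11, C 8, D 10, E 9. C eliminated.
Round 2: A 11, B 19, D 10, E 9. E eliminated.
Round 3: A 11, B 28, D 10. B has a majority (≥25).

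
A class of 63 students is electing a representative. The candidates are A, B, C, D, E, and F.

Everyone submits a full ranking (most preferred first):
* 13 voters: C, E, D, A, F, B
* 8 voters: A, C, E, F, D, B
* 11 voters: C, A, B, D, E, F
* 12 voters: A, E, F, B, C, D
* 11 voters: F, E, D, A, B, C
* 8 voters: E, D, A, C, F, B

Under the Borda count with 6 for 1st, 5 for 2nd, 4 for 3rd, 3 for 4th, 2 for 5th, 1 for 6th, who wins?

E

A: 13×3 + 8×6 + 11×5 + 12×6 + 11×3 + 8×4 = 279
B: 13×1 + 8×1 + 11×4 + 12×3 + 11×2 + 8×1 = 131
C: 13×6 + 8×5 + 11×6 + 12×2 + 11×1 + 8×3 = 243
D: 13×4 + 8×2 + 11×3 + 12×1 + 11×4 + 8×5 = 197
E: 13×5 + 8×4 + 11×2 + 12×5 + 11×5 + 8×6 = 282
F: 13×2 + 8×3 + 11×1 + 12×4 + 11×6 + 8×2 = 191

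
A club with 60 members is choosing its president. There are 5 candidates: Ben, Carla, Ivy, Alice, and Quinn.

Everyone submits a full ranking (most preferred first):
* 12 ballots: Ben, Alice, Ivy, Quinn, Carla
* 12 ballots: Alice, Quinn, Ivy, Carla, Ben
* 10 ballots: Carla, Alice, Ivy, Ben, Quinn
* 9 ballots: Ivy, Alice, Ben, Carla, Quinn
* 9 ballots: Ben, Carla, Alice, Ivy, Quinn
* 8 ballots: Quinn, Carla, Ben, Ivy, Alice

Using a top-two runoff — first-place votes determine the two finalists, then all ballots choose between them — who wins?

Round 1 first-place votes: Ben 21, Carla 10, Ivy 9, Alice 12, Quinn 8. Ben and Alice advance.
Runoff: Ben is ranked above Alice on 29 ballots, Alice above Ben on 31.

Alice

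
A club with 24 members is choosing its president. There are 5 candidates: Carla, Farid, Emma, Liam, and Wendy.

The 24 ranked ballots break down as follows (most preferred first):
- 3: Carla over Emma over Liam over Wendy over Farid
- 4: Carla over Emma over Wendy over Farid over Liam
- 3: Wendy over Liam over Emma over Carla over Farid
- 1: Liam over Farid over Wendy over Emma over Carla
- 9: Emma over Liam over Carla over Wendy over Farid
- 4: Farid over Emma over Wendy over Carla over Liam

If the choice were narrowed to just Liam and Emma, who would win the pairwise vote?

Emma

Liam is ranked above Emma on 4 ballots; Emma above Liam on 20.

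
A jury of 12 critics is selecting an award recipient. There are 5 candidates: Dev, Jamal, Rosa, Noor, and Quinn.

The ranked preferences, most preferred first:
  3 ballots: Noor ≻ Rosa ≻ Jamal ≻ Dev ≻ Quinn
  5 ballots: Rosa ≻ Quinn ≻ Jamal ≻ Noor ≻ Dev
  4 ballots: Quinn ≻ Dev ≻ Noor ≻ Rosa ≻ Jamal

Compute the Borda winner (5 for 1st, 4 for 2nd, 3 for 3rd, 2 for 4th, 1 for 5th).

Dev: 3×2 + 5×1 + 4×4 = 27
Jamal: 3×3 + 5×3 + 4×1 = 28
Rosa: 3×4 + 5×5 + 4×2 = 45
Noor: 3×5 + 5×2 + 4×3 = 37
Quinn: 3×1 + 5×4 + 4×5 = 43

Rosa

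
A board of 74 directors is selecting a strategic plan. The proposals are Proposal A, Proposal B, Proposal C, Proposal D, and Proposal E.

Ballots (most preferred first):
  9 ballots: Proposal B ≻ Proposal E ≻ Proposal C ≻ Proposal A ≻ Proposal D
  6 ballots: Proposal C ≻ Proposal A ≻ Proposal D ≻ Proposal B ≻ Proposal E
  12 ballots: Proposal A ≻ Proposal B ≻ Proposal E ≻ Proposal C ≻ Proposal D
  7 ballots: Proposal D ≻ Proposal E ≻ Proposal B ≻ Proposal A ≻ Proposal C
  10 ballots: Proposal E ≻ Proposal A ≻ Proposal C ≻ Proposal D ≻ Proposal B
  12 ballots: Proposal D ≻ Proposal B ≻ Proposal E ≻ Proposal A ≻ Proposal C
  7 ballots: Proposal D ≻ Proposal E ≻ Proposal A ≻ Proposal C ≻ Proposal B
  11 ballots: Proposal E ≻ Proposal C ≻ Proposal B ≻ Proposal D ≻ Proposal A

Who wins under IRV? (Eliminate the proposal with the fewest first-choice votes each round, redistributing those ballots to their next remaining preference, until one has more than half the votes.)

Round 1: Proposal A 12, Proposal B 9, Proposal C 6, Proposal D 26, Proposal E 21. Proposal C eliminated.
Round 2: Proposal A 18, Proposal B 9, Proposal D 26, Proposal E 21. Proposal B eliminated.
Round 3: Proposal A 18, Proposal D 26, Proposal E 30. Proposal A eliminated.
Round 4: Proposal D 32, Proposal E 42. Proposal E has a majority (≥38).

Proposal E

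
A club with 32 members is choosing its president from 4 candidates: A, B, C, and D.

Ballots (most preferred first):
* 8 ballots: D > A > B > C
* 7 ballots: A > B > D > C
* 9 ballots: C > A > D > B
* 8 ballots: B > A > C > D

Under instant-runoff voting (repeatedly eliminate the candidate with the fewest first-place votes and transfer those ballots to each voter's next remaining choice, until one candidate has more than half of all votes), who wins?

Round 1: A 7, B 8, C 9, D 8. A eliminated.
Round 2: B 15, C 9, D 8. D eliminated.
Round 3: B 23, C 9. B has a majority (≥17).

B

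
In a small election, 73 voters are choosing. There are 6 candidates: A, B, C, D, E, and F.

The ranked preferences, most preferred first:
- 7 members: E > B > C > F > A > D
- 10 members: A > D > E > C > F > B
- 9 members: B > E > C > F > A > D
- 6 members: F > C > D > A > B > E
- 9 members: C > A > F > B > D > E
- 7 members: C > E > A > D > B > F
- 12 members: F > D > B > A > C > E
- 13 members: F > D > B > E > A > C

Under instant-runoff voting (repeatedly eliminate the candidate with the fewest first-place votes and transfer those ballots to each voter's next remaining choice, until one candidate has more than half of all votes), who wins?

C

Round 1: A 10, B 9, C 16, D 0, E 7, F 31. D eliminated.
Round 2: A 10, B 9, C 16, E 7, F 31. E eliminated.
Round 3: A 10, B 16, C 16, F 31. A eliminated.
Round 4: B 16, C 26, F 31. B eliminated.
Round 5: C 42, F 31. C has a majority (≥37).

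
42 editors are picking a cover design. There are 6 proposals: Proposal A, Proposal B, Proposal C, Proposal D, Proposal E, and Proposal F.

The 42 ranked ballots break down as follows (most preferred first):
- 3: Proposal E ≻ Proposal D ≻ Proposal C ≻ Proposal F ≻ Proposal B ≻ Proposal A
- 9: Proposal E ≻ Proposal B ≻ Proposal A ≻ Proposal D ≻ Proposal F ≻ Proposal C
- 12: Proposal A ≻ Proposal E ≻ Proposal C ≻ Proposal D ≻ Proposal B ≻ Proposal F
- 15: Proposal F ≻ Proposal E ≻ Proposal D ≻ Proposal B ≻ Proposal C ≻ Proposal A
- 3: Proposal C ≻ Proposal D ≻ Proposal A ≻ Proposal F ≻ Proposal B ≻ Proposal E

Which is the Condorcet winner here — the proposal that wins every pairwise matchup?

Proposal E

Proposal E vs Proposal A: 27–15
Proposal E vs Proposal B: 39–3
Proposal E vs Proposal C: 39–3
Proposal E vs Proposal D: 39–3
Proposal E vs Proposal F: 24–18
Proposal E beats every other proposal.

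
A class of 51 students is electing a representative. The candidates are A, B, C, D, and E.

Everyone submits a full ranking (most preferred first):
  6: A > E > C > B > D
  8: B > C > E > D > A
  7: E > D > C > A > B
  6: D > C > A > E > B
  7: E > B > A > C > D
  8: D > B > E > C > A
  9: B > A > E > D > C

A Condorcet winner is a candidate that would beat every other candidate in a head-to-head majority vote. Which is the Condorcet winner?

E vs A: 30–21
E vs B: 26–25
E vs C: 37–14
E vs D: 37–14
E beats every other candidate.

E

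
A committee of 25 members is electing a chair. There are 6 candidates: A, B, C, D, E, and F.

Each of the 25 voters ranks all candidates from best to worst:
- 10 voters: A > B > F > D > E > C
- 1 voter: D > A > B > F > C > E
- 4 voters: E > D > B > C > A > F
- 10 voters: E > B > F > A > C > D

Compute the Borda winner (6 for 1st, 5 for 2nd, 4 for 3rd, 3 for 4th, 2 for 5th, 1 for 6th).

B

A: 10×6 + 1×5 + 4×2 + 10×3 = 103
B: 10×5 + 1×4 + 4×4 + 10×5 = 120
C: 10×1 + 1×2 + 4×3 + 10×2 = 44
D: 10×3 + 1×6 + 4×5 + 10×1 = 66
E: 10×2 + 1×1 + 4×6 + 10×6 = 105
F: 10×4 + 1×3 + 4×1 + 10×4 = 87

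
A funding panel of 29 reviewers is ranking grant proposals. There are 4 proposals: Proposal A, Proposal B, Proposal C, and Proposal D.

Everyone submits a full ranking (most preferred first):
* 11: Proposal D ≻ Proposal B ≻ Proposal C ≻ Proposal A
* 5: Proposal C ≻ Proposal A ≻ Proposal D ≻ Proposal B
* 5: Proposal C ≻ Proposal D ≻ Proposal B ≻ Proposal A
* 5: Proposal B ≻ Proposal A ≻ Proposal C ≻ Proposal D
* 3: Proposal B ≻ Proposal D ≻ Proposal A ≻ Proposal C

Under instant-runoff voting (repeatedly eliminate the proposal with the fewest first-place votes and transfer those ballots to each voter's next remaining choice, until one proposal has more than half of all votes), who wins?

Proposal C

Round 1: Proposal A 0, Proposal B 8, Proposal C 10, Proposal D 11. Proposal A eliminated.
Round 2: Proposal B 8, Proposal C 10, Proposal D 11. Proposal B eliminated.
Round 3: Proposal C 15, Proposal D 14. Proposal C has a majority (≥15).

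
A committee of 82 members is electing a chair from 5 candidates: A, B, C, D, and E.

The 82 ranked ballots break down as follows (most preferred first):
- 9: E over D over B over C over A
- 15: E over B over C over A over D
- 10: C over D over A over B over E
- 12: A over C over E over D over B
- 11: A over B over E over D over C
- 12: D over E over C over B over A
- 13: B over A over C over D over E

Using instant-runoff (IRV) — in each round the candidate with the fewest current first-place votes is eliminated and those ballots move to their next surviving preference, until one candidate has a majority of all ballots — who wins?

A

Round 1: A 23, B 13, C 10, D 12, E 24. C eliminated.
Round 2: A 23, B 13, D 22, E 24. B eliminated.
Round 3: A 36, D 22, E 24. D eliminated.
Round 4: A 46, E 36. A has a majority (≥42).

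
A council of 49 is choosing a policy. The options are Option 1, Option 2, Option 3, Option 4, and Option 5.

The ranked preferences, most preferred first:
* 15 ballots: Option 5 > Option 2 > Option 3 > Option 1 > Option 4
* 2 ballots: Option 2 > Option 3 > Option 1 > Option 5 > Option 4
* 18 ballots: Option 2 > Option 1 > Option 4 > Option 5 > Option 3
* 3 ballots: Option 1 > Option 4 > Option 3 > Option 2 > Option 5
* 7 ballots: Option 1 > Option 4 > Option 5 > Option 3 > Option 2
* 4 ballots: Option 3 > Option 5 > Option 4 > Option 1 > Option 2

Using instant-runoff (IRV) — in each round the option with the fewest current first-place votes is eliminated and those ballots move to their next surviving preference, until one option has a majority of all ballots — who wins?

Round 1: Option 1 10, Option 2 20, Option 3 4, Option 4 0, Option 5 15. Option 4 eliminated.
Round 2: Option 1 10, Option 2 20, Option 3 4, Option 5 15. Option 3 eliminated.
Round 3: Option 1 10, Option 2 20, Option 5 19. Option 1 eliminated.
Round 4: Option 2 23, Option 5 26. Option 5 has a majority (≥25).

Option 5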